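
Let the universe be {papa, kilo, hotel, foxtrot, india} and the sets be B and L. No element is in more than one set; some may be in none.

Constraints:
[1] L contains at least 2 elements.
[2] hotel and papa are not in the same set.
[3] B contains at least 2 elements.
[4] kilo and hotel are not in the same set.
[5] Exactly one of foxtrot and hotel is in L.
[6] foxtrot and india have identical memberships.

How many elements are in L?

2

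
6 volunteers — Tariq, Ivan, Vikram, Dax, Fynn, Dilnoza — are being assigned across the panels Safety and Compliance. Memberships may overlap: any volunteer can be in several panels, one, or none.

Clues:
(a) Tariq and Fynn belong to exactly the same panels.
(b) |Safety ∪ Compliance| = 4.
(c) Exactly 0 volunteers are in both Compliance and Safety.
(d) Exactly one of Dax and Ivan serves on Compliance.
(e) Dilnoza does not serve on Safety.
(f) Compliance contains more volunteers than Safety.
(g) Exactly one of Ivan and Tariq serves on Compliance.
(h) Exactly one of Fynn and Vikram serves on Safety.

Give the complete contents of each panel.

Safety = {Vikram}; Compliance = {Dax, Fynn, Tariq}

From (e): Dilnoza ∉ Safety.
Suppose Tariq ∈ Safety: no assignment then satisfies all the clues, so Tariq ∉ Safety.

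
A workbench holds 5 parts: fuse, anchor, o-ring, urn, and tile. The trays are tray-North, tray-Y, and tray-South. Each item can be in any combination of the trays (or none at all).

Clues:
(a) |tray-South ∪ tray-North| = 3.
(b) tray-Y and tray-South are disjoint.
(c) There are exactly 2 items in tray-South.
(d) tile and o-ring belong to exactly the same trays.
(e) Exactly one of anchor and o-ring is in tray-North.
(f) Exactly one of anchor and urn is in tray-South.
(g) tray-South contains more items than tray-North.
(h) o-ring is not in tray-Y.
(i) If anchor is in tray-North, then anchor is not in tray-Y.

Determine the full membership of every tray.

tray-North = {anchor}; tray-Y = {}; tray-South = {fuse, urn}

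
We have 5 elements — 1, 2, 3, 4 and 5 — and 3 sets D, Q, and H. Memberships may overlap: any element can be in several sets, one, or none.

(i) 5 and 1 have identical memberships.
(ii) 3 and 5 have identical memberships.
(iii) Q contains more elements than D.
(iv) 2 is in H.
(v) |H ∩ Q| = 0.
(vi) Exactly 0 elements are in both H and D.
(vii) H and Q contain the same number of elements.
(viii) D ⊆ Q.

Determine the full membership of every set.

D = {}; Q = {4}; H = {2}

From (iv): 2 ∈ H.
Suppose 1 ∈ D: no assignment then satisfies all the clues, so 1 ∉ D.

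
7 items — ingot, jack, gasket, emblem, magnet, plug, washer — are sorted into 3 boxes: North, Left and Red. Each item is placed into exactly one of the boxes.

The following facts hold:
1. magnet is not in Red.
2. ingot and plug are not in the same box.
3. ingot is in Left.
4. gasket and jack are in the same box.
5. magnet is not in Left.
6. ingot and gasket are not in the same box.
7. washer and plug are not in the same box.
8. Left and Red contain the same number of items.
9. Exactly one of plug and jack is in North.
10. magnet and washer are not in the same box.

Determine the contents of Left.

Left = {ingot, washer}

From (1): magnet ∉ Red.
From (3): ingot ∈ Left.
From (5): magnet ∉ Left.
(2): plug ∉ Left.
(6): gasket ∉ Left.
Only one box left: magnet ∈ North.
(4): jack matches gasket: jack ∉ Left.
(10): washer ∉ North.
Suppose emblem ∈ Left: no assignment then satisfies all the clues, so emblem ∉ Left.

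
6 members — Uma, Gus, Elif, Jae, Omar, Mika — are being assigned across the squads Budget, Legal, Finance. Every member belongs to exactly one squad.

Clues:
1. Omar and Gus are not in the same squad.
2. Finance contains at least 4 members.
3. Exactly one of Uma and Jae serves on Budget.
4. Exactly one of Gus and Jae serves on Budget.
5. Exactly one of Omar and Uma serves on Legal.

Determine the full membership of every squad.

Budget = {Jae}; Legal = {Omar}; Finance = {Elif, Gus, Mika, Uma}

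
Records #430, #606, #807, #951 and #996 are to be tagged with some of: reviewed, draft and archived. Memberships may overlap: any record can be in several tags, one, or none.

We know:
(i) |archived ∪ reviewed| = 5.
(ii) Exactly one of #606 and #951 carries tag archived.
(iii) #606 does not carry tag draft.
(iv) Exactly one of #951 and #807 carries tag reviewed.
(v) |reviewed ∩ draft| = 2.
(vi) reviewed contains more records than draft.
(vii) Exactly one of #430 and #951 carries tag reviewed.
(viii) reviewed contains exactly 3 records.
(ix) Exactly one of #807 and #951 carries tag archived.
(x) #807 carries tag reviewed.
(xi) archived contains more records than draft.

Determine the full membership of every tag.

From (iii): #606 ∉ draft.
From (x): #807 ∈ reviewed.
(iv) (exactly one): #951 ∉ reviewed.
(vii) (exactly one): #430 ∈ reviewed.
Suppose #430 ∉ draft: no assignment then satisfies all the clues, so #430 ∈ draft.

reviewed = {#430, #606, #807}; draft = {#430, #807}; archived = {#430, #951, #996}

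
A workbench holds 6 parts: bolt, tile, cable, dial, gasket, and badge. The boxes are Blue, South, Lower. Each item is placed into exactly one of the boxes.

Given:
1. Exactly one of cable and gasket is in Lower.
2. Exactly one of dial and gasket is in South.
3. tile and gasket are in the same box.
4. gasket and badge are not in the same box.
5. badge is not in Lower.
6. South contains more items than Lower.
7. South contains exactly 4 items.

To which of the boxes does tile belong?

From (5): badge ∉ Lower.
Suppose tile ∈ Blue: no assignment then satisfies all the clues, so tile ∉ Blue.

tile: Lower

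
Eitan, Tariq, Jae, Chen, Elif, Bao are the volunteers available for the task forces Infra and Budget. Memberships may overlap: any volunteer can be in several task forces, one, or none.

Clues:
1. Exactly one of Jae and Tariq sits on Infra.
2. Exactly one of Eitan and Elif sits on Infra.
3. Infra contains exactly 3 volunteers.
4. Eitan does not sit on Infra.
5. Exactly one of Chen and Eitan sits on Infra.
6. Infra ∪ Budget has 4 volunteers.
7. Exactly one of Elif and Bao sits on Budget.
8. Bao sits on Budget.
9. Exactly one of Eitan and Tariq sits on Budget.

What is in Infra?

Infra = {Chen, Elif, Tariq}

From (4): Eitan ∉ Infra.
From (8): Bao ∈ Budget.
(2) (exactly one): Elif ∈ Infra.
(5) (exactly one): Chen ∈ Infra.
(7) (exactly one): Elif ∉ Budget.
Suppose Tariq ∉ Infra: no assignment then satisfies all the clues, so Tariq ∈ Infra.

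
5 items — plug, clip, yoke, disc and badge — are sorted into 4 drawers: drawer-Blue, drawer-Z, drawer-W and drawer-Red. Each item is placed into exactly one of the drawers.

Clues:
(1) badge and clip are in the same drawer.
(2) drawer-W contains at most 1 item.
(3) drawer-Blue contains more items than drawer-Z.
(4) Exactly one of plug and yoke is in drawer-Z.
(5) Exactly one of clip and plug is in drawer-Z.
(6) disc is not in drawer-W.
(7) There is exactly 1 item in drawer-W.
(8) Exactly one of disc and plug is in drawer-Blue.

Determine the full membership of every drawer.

drawer-Blue = {badge, clip, disc}; drawer-Z = {plug}; drawer-W = {yoke}; drawer-Red = {}

From (6): disc ∉ drawer-W.
Suppose plug ∈ drawer-Blue: no assignment then satisfies all the clues, so plug ∉ drawer-Blue.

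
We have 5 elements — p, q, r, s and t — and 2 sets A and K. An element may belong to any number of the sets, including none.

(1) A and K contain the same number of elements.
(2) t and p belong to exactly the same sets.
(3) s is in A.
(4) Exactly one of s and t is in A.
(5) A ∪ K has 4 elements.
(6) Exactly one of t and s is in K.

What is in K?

From (3): s ∈ A.
(4) (exactly one): t ∉ A.
(2): p matches t: p ∉ A.
Suppose p ∉ K: no assignment then satisfies all the clues, so p ∈ K.

K = {p, t}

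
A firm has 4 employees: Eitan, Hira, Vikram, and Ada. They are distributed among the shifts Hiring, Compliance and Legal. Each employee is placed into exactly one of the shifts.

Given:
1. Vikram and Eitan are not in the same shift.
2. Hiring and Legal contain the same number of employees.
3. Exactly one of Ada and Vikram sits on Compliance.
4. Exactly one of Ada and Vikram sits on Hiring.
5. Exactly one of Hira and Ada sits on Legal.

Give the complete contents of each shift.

Hiring = {Vikram}; Compliance = {Ada, Eitan}; Legal = {Hira}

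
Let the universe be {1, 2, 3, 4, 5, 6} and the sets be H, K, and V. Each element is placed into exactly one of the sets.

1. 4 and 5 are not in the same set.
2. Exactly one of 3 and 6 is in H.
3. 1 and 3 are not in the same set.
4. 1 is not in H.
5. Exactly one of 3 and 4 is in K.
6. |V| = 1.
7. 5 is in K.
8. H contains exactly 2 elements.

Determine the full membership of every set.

H = {4, 6}; K = {2, 3, 5}; V = {1}

From (4): 1 ∉ H.
From (7): 5 ∈ K.
(1): 4 ∉ K.
(5) (exactly one): 3 ∈ K.
(2) (exactly one): 6 ∈ H.
(3): 1 ∉ K.
Only one set left: 1 ∈ V.
(6): V already has 1, so the rest are out.
Only one set left: 4 ∈ H.
(8): H already has 2, so the rest are out.
Only one set left: 2 ∈ K.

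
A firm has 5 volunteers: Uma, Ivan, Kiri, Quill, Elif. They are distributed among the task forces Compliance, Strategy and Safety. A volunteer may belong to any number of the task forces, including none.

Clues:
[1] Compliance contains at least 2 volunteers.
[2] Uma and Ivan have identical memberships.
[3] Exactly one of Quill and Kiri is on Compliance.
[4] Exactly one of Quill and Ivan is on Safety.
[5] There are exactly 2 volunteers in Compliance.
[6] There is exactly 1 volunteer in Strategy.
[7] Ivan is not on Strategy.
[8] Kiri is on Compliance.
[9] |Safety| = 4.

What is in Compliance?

From (7): Ivan ∉ Strategy.
From (8): Kiri ∈ Compliance.
(2): Uma matches Ivan: Uma ∉ Strategy.
(3) (exactly one): Quill ∉ Compliance.
Suppose Uma ∈ Compliance: no assignment then satisfies all the clues, so Uma ∉ Compliance.

Compliance = {Elif, Kiri}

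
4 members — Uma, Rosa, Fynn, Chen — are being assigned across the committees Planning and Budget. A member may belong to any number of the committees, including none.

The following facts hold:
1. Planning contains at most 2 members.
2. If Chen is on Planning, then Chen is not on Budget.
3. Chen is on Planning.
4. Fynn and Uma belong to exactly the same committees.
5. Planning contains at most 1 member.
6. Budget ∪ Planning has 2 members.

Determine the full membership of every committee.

From (3): Chen ∈ Planning.
(2): Chen ∉ Budget.
(5): Planning already has 1, so the rest are out.
Suppose Uma ∈ Budget: no assignment then satisfies all the clues, so Uma ∉ Budget.

Planning = {Chen}; Budget = {Rosa}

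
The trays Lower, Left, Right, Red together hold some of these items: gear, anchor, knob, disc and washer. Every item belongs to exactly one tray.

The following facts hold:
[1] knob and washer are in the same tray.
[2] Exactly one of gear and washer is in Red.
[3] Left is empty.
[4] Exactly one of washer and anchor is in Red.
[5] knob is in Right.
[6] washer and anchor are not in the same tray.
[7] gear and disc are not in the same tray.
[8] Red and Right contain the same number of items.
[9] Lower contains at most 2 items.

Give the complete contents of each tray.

Lower = {disc}; Left = {}; Right = {knob, washer}; Red = {anchor, gear}

From (5): knob ∈ Right.
(1): washer matches knob: washer ∉ Lower.
(1): washer matches knob: washer ∉ Left.
(1): washer matches knob: washer ∈ Right.
(2) (exactly one): gear ∈ Red.
(3): Left already has 0, so the rest are out.
(4) (exactly one): anchor ∈ Red.
(7): disc ∉ Red.
Suppose disc ∉ Lower: no assignment then satisfies all the clues, so disc ∈ Lower.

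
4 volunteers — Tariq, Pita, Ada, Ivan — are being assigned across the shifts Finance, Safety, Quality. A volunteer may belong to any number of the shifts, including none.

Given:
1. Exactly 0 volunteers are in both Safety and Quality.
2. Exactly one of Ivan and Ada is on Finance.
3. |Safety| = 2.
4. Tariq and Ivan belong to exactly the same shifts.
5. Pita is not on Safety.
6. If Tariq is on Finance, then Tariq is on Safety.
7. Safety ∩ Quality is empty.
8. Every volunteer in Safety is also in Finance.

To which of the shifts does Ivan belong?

Ivan: Finance, Safety

From (5): Pita ∉ Safety.
Suppose Ivan ∉ Finance: no assignment then satisfies all the clues, so Ivan ∈ Finance.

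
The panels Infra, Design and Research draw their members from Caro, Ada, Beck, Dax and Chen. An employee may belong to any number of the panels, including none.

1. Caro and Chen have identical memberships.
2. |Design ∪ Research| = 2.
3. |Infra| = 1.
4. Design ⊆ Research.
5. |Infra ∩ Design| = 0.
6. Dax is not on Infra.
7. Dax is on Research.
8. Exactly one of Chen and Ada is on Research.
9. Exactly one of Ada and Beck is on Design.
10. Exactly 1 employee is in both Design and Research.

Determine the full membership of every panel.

Infra = {Beck}; Design = {Ada}; Research = {Ada, Dax}

From (6): Dax ∉ Infra.
From (7): Dax ∈ Research.
Suppose Caro ∈ Infra: no assignment then satisfies all the clues, so Caro ∉ Infra.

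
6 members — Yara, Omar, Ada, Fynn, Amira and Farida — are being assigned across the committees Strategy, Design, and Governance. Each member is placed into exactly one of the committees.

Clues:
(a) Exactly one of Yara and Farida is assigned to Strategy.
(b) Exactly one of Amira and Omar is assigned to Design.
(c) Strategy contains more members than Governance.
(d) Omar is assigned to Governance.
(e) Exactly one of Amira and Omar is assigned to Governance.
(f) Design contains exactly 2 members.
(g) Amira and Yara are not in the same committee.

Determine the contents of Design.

From (d): Omar ∈ Governance.
(b) (exactly one): Amira ∈ Design.
(g): Yara ∉ Design.
Suppose Ada ∈ Design: no assignment then satisfies all the clues, so Ada ∉ Design.

Design = {Amira, Farida}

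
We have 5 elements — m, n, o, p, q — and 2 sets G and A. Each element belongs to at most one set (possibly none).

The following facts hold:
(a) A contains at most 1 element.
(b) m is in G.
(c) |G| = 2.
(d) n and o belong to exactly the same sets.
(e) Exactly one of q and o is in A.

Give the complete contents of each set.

G = {m, p}; A = {q}

From (b): m ∈ G.
Suppose n ∈ G: no assignment then satisfies all the clues, so n ∉ G.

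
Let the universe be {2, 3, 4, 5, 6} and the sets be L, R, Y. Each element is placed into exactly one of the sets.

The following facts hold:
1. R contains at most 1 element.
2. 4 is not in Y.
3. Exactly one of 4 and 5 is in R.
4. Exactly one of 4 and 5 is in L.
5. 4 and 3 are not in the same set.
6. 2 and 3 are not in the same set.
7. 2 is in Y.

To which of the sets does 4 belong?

4: R

From (2): 4 ∉ Y.
From (7): 2 ∈ Y.
(6): 3 ∉ Y.
Suppose 4 ∈ L: no assignment then satisfies all the clues, so 4 ∉ L.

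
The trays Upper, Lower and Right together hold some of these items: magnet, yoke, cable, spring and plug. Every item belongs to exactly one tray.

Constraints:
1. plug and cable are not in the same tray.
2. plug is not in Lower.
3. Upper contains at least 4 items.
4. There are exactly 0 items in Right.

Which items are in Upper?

Upper = {magnet, plug, spring, yoke}

From (2): plug ∉ Lower.
(4): Right already has 0, so the rest are out.
Only one tray left: plug ∈ Upper.
(1): cable ∉ Upper.
(3): only 4 candidates remain for Upper, so all are in.
Only one tray left: cable ∈ Lower.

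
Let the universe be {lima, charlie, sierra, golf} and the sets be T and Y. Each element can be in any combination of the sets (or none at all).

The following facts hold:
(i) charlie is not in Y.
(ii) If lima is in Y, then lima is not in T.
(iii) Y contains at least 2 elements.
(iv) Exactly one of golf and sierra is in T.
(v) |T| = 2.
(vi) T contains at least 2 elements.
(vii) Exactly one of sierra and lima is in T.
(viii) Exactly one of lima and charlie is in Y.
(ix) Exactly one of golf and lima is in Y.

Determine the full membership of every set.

T = {charlie, sierra}; Y = {lima, sierra}

From (i): charlie ∉ Y.
(viii) (exactly one): lima ∈ Y.
(ix) (exactly one): golf ∉ Y.
(ii): lima ∉ T.
(iii): only 2 candidates remain for Y, so all are in.
(vii) (exactly one): sierra ∈ T.
(iv) (exactly one): golf ∉ T.
(v): only 2 candidates remain for T, so all are in.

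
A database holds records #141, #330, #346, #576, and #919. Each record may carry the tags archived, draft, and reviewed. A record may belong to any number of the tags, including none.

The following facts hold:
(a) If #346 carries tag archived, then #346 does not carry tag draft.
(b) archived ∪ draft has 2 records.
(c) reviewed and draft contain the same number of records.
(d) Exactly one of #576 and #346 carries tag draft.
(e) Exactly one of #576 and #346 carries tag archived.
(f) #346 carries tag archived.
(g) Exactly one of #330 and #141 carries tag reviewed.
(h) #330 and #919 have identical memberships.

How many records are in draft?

1

From (f): #346 ∈ archived.
(a): #346 ∉ draft.
(d) (exactly one): #576 ∈ draft.
(e) (exactly one): #576 ∉ archived.
Suppose #141 ∈ archived: no assignment then satisfies all the clues, so #141 ∉ archived.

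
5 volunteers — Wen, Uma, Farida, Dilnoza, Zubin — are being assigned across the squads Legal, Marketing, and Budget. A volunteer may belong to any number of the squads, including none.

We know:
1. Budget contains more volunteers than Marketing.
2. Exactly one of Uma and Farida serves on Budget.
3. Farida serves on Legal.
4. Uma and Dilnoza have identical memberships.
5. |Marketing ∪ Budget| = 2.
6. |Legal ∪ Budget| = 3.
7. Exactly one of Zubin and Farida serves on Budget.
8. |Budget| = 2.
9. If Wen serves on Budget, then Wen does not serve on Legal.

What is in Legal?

Legal = {Farida, Zubin}

From (3): Farida ∈ Legal.
Suppose Wen ∈ Legal: no assignment then satisfies all the clues, so Wen ∉ Legal.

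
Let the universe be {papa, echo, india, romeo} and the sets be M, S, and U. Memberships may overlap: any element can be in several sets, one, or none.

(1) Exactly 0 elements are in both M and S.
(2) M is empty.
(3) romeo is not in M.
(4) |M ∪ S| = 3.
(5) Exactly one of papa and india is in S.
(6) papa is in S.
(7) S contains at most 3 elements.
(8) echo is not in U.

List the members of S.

S = {echo, papa, romeo}

From (3): romeo ∉ M.
From (6): papa ∈ S.
From (8): echo ∉ U.
(2): M already has 0, so the rest are out.
(5) (exactly one): india ∉ S.
Suppose echo ∉ S: no assignment then satisfies all the clues, so echo ∈ S.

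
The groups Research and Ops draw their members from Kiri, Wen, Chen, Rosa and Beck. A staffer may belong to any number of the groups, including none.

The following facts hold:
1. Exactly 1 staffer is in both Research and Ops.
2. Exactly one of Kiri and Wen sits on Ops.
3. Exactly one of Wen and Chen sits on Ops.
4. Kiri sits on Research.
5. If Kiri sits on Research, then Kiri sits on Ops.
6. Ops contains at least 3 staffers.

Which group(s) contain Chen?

Chen: Ops

From (4): Kiri ∈ Research.
(5): Kiri ∈ Ops.
(2) (exactly one): Wen ∉ Ops.
(3) (exactly one): Chen ∈ Ops.
Suppose Chen ∈ Research: no assignment then satisfies all the clues, so Chen ∉ Research.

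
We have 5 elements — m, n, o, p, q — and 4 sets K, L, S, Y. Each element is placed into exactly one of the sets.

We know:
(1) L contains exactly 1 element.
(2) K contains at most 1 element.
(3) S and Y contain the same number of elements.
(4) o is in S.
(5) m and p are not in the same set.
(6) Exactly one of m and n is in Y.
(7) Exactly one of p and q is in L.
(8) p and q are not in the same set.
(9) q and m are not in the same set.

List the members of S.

S = {m, o}

From (4): o ∈ S.
Suppose m ∉ S: no assignment then satisfies all the clues, so m ∈ S.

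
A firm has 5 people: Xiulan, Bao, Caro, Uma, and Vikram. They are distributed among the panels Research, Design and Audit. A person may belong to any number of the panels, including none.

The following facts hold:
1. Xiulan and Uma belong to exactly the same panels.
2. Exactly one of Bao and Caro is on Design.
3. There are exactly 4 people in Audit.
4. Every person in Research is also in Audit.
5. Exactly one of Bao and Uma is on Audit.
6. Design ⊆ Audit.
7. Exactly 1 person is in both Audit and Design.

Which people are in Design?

Design = {Caro}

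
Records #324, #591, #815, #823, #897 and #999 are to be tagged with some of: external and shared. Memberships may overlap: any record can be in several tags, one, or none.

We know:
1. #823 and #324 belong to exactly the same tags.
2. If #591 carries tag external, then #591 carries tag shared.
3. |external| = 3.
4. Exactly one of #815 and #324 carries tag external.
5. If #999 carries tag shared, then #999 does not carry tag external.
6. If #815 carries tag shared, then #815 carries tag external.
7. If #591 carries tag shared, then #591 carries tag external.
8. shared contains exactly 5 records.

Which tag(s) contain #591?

#591: external, shared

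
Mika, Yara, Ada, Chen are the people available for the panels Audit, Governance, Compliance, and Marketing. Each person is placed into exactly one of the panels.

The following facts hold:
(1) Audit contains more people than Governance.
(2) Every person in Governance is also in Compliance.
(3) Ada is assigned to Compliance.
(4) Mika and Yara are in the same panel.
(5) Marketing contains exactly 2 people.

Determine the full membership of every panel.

Audit = {Chen}; Governance = {}; Compliance = {Ada}; Marketing = {Mika, Yara}

From (3): Ada ∈ Compliance.
Suppose Mika ∈ Audit: no assignment then satisfies all the clues, so Mika ∉ Audit.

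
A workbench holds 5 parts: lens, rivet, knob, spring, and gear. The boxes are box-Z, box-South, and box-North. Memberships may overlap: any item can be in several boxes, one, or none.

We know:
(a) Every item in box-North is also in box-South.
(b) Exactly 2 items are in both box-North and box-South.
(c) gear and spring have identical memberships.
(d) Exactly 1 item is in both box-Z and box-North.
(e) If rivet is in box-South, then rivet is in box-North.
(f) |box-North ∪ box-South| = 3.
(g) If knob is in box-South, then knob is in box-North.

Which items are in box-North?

box-North = {knob, rivet}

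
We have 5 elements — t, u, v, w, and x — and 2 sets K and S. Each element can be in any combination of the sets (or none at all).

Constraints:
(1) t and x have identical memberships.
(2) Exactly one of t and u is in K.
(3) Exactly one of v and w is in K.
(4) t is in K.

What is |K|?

From (4): t ∈ K.
(1): x matches t: x ∈ K.
(2) (exactly one): u ∉ K.

3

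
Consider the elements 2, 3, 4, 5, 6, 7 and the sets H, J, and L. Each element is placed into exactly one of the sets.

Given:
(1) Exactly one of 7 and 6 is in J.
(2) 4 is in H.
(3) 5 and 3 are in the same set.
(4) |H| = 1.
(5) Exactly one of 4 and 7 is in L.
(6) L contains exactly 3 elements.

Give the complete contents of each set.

H = {4}; J = {2, 6}; L = {3, 5, 7}

From (2): 4 ∈ H.
(4): H already has 1, so the rest are out.
(5) (exactly one): 7 ∈ L.
(1) (exactly one): 6 ∈ J.
Suppose 2 ∉ J: no assignment then satisfies all the clues, so 2 ∈ J.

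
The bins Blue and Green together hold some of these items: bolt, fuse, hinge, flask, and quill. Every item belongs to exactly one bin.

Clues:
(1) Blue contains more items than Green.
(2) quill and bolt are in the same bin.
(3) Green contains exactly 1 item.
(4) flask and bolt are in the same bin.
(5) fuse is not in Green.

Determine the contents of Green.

Green = {hinge}

From (5): fuse ∉ Green.
Only one bin left: fuse ∈ Blue.
Suppose bolt ∈ Green: no assignment then satisfies all the clues, so bolt ∉ Green.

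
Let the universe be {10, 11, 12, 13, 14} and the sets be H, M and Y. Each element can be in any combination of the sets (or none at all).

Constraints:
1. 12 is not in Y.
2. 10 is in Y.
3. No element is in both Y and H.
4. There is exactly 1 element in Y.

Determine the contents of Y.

From (1): 12 ∉ Y.
From (2): 10 ∈ Y.
(3) (disjoint): 10 ∉ H.
(4): Y already has 1, so the rest are out.

Y = {10}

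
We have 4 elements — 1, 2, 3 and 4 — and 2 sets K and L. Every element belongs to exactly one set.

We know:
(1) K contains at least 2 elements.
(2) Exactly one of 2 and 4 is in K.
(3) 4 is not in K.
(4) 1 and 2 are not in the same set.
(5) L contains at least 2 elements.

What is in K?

K = {2, 3}

From (3): 4 ∉ K.
(2) (exactly one): 2 ∈ K.
(4): 1 ∉ K.
Only one set left: 1 ∈ L.
Only one set left: 4 ∈ L.
(1): only 2 candidates remain for K, so all are in.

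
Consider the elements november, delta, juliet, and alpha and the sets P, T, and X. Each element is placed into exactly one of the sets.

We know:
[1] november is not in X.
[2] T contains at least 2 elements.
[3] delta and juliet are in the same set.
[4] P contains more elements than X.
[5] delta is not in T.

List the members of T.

From (1): november ∉ X.
From (5): delta ∉ T.
(3): juliet matches delta: juliet ∉ T.
(2): only 2 candidates remain for T, so all are in.

T = {alpha, november}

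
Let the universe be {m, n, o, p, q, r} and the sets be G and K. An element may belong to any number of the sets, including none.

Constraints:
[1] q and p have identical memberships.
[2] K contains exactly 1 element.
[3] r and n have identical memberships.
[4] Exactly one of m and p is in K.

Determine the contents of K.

K = {m}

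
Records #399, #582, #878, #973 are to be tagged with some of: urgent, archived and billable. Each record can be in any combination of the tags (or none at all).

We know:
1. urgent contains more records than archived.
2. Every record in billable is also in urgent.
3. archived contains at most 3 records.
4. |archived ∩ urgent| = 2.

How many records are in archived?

2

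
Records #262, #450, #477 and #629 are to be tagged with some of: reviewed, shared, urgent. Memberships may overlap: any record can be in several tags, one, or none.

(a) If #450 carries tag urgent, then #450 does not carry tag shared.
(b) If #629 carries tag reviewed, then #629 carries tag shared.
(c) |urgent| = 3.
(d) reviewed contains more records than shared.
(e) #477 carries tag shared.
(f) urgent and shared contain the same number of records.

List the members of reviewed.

From (e): #477 ∈ shared.
Suppose #262 ∉ reviewed: no assignment then satisfies all the clues, so #262 ∈ reviewed.

reviewed = {#262, #450, #477, #629}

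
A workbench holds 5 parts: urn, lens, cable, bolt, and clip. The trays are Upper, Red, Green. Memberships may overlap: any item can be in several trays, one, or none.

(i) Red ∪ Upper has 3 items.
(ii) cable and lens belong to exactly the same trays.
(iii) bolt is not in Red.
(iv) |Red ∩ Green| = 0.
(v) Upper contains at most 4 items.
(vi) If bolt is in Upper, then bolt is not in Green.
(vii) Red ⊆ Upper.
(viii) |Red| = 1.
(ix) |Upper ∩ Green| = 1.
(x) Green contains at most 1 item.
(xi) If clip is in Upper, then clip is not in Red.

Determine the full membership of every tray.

Upper = {bolt, clip, urn}; Red = {urn}; Green = {clip}

From (iii): bolt ∉ Red.
Suppose urn ∉ Upper: no assignment then satisfies all the clues, so urn ∈ Upper.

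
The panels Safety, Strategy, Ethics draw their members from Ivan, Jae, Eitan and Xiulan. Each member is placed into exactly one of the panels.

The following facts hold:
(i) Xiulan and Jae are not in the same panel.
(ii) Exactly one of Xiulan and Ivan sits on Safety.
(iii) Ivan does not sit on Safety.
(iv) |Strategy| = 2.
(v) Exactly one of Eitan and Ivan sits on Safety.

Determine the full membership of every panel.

Safety = {Eitan, Xiulan}; Strategy = {Ivan, Jae}; Ethics = {}

From (iii): Ivan ∉ Safety.
(ii) (exactly one): Xiulan ∈ Safety.
(v) (exactly one): Eitan ∈ Safety.
(i): Jae ∉ Safety.
(iv): only 2 candidates remain for Strategy, so all are in.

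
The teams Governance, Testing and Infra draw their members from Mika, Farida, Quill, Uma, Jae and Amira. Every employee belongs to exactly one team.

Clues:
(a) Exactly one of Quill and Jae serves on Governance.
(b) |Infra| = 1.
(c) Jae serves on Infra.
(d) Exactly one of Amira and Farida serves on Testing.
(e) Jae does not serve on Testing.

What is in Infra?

From (c): Jae ∈ Infra.
(a) (exactly one): Quill ∈ Governance.
(b): Infra already has 1, so the rest are out.

Infra = {Jae}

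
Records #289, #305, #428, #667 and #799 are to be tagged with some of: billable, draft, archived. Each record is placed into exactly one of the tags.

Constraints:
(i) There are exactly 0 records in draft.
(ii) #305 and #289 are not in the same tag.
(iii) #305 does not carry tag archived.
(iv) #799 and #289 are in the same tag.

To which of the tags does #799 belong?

#799: archived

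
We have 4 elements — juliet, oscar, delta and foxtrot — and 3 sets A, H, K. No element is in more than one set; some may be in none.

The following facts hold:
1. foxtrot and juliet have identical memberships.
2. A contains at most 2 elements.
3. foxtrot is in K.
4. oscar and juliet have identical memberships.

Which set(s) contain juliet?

juliet: K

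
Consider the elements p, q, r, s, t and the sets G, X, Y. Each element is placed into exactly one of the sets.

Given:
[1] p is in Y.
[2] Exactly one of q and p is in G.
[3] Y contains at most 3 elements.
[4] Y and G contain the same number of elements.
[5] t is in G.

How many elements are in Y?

2

From (1): p ∈ Y.
From (5): t ∈ G.
(2) (exactly one): q ∈ G.
Suppose r ∈ G: no assignment then satisfies all the clues, so r ∉ G.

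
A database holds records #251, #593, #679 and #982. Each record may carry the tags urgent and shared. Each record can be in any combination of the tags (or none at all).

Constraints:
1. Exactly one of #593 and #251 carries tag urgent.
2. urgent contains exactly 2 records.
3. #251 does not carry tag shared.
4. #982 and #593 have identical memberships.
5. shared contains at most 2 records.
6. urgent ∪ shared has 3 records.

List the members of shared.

shared = {#679}

From (3): #251 ∉ shared.
Suppose #593 ∈ shared: no assignment then satisfies all the clues, so #593 ∉ shared.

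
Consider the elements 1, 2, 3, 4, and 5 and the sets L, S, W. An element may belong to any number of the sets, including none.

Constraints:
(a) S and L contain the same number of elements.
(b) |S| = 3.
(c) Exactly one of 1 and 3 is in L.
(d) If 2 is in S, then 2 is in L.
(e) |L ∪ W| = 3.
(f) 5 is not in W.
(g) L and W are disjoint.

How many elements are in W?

From (f): 5 ∉ W.
Suppose 1 ∈ W: no assignment then satisfies all the clues, so 1 ∉ W.

0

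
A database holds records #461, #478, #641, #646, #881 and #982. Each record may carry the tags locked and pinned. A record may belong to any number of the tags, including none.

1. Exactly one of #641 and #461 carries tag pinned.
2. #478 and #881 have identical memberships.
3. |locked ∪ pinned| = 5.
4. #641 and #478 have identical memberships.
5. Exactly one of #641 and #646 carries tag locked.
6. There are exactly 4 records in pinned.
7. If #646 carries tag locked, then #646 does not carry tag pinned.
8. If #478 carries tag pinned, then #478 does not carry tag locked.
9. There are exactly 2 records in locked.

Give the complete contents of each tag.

locked = {#646, #982}; pinned = {#478, #641, #881, #982}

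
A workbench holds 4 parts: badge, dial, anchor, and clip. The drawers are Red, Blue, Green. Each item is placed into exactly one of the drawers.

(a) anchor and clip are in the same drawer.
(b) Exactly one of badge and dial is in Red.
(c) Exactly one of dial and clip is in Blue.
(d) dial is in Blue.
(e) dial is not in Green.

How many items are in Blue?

From (d): dial ∈ Blue.
(b) (exactly one): badge ∈ Red.
(c) (exactly one): clip ∉ Blue.
(a): anchor matches clip: anchor ∉ Blue.

1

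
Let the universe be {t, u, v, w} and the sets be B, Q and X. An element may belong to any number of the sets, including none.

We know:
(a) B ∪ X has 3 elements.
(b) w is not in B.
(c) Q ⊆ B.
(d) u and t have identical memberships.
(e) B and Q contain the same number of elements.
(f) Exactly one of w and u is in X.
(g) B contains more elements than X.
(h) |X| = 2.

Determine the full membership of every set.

B = {t, u, v}; Q = {t, u, v}; X = {t, u}

From (b): w ∉ B.
(c) contrapositive: w ∉ Q.
Suppose t ∉ B: no assignment then satisfies all the clues, so t ∈ B.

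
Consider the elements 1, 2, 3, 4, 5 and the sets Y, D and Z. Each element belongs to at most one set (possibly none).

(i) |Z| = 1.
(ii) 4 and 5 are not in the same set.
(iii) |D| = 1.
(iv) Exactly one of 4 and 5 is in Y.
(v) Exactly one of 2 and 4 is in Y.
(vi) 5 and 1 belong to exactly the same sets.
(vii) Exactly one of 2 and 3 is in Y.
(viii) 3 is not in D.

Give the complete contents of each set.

From (viii): 3 ∉ D.
Suppose 1 ∉ Y: no assignment then satisfies all the clues, so 1 ∈ Y.

Y = {1, 2, 5}; D = {4}; Z = {3}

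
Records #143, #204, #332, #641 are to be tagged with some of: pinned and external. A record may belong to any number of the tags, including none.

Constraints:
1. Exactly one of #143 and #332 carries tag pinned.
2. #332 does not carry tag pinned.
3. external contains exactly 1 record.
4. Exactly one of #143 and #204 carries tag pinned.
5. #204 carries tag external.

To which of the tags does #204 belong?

#204: external

From (2): #332 ∉ pinned.
From (5): #204 ∈ external.
(1) (exactly one): #143 ∈ pinned.
(3): external already has 1, so the rest are out.
(4) (exactly one): #204 ∉ pinned.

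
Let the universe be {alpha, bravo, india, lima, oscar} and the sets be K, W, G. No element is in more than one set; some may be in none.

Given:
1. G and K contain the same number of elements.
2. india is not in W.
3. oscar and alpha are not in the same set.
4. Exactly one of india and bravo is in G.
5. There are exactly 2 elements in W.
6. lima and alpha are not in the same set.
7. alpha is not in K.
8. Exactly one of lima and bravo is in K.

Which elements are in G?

G = {india}

From (2): india ∉ W.
From (7): alpha ∉ K.
Suppose alpha ∈ G: no assignment then satisfies all the clues, so alpha ∉ G.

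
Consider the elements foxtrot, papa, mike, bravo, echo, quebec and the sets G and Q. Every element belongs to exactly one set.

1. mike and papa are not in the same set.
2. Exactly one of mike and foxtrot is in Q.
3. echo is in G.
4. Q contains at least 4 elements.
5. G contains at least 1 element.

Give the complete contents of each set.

G = {echo, mike}; Q = {bravo, foxtrot, papa, quebec}

From (3): echo ∈ G.
Suppose foxtrot ∈ G: no assignment then satisfies all the clues, so foxtrot ∉ G.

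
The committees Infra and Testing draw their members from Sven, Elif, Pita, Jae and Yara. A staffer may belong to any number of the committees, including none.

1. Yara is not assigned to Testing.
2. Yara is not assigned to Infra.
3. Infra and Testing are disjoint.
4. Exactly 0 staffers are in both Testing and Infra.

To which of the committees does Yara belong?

Yara: none

From (1): Yara ∉ Testing.
From (2): Yara ∉ Infra.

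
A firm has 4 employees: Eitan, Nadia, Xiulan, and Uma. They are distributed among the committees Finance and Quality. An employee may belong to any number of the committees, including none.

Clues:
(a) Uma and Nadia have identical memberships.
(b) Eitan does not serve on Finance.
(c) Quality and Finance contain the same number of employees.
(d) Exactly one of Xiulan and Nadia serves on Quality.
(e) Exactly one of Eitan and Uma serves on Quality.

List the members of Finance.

Finance = {Nadia, Uma}

From (b): Eitan ∉ Finance.
Suppose Nadia ∉ Finance: no assignment then satisfies all the clues, so Nadia ∈ Finance.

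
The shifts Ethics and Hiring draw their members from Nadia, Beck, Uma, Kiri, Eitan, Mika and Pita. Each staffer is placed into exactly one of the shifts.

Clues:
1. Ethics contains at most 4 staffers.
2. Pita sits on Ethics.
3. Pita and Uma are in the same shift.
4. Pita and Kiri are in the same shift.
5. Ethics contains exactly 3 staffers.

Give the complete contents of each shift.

From (2): Pita ∈ Ethics.
(3): Uma matches Pita: Uma ∈ Ethics.
(4): Kiri matches Pita: Kiri ∈ Ethics.
(5): Ethics already has 3, so the rest are out.
Only one shift left: Nadia ∈ Hiring.
Only one shift left: Beck ∈ Hiring.
Only one shift left: Eitan ∈ Hiring.
Only one shift left: Mika ∈ Hiring.

Ethics = {Kiri, Pita, Uma}; Hiring = {Beck, Eitan, Mika, Nadia}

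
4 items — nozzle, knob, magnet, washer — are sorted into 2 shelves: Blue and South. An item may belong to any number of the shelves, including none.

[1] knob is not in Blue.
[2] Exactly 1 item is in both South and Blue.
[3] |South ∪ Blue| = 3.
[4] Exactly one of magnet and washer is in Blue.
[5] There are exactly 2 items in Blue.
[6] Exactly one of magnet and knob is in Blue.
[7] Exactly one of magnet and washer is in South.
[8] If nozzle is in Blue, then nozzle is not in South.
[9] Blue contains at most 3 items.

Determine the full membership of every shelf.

Blue = {magnet, nozzle}; South = {knob, magnet}

From (1): knob ∉ Blue.
(6) (exactly one): magnet ∈ Blue.
(4) (exactly one): washer ∉ Blue.
(5): only 2 candidates remain for Blue, so all are in.
(8): nozzle ∉ South.
Suppose knob ∉ South: no assignment then satisfies all the clues, so knob ∈ South.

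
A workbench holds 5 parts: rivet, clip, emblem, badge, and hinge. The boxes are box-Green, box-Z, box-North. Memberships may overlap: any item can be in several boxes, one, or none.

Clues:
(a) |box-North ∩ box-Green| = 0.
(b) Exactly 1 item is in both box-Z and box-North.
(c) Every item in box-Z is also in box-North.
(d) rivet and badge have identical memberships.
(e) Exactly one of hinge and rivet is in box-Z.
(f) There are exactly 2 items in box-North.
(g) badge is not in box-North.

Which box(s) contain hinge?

hinge: box-North, box-Z

From (g): badge ∉ box-North.
(c) contrapositive: badge ∉ box-Z.
(d): rivet matches badge: rivet ∉ box-Z.
(d): rivet matches badge: rivet ∉ box-North.
(e) (exactly one): hinge ∈ box-Z.
(c) with hinge ∈ box-Z: hinge ∈ box-North.
Suppose hinge ∈ box-Green: no assignment then satisfies all the clues, so hinge ∉ box-Green.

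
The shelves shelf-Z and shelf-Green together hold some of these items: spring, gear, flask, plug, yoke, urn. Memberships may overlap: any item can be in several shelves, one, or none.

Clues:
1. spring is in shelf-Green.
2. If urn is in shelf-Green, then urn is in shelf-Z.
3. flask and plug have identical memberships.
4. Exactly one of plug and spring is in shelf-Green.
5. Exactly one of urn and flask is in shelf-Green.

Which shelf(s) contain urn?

From (1): spring ∈ shelf-Green.
(4) (exactly one): plug ∉ shelf-Green.
(3): flask matches plug: flask ∉ shelf-Green.
(5) (exactly one): urn ∈ shelf-Green.
(2): urn ∈ shelf-Z.

urn: shelf-Green, shelf-Z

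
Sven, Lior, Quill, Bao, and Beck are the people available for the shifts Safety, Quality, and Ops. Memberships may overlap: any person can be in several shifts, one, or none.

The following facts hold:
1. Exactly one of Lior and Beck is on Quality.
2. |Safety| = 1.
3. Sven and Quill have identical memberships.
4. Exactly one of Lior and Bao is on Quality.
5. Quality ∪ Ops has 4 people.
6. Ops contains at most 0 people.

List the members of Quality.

Quality = {Bao, Beck, Quill, Sven}

(6): Ops already has 0, so the rest are out.
Suppose Sven ∉ Quality: no assignment then satisfies all the clues, so Sven ∈ Quality.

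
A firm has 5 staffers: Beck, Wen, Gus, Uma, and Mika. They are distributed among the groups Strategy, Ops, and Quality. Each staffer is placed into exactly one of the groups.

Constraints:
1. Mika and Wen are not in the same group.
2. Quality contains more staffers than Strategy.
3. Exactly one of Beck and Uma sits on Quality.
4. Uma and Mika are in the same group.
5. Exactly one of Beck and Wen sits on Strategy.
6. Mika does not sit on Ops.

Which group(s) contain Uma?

Uma: Quality

From (6): Mika ∉ Ops.
(4): Uma matches Mika: Uma ∉ Ops.
Suppose Uma ∈ Strategy: no assignment then satisfies all the clues, so Uma ∉ Strategy.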